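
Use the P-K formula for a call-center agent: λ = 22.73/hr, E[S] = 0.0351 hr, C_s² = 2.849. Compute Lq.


ρ = λ·E[S] = 22.73·0.0351 = 0.7978
Lq = ρ²(1+C_s²)/(2(1−ρ)) = 0.6365·(1+2.849)/(2·0.2022)
= 0.6365·3.8490/0.4044 = 6.05898

Final: 6.05898


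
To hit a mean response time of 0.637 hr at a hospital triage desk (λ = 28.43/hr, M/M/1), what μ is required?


W = 1/(μ−λ) ⇒ μ − λ = 1/W = 1/0.637 = 1.5699
μ = λ + 1/W = 28.43 + 1.5699 = 29.9999 per hr

Final: 29.9999 /hr


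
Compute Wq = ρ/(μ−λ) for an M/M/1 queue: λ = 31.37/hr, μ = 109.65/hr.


ρ = 31.37/109.65 = 0.2861
Wq = ρ/(μ−λ) = 0.2861/(109.65 − 31.37) = 0.2861/78.28 = 0.003655 hr

Final: 0.003655 hr


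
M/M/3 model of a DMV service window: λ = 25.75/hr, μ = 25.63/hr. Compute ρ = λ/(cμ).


ρ = λ/(cμ) = 25.75/(3·25.63) = 25.75/76.89 = 0.3349

Final: 0.3349


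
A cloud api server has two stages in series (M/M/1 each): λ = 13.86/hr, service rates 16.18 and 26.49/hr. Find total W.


Each node sees arrival rate λ = 13.86/hr (tandem ⇒ throughput preserved).
W₁ = 1/(μ₁−λ) = 1/(16.18−13.86) = 0.43103 hr
W₂ = 1/(μ₂−λ) = 1/(26.49−13.86) = 0.07918 hr
W_total = W₁ + W₂ = 0.43103 + 0.07918 = 0.51021 hr

Final: 0.51021 hr


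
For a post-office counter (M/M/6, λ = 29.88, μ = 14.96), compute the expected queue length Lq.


a = λ/μ = 1.9973; ρ = a/6 = 0.3329
P₀ = 0.135499
Lq = P₀·a^c·ρ / (c!·(1−ρ)²) = 0.135499·63.48834·0.3329/(720·0.44504)
= 0.008937

Final: 0.008937


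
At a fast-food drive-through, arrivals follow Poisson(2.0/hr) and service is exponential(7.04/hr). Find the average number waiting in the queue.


ρ = 2.0/7.04 = 0.2841
Lq = ρ²/(1−ρ) = 0.08071/0.7159 = 0.1127

Final: 0.1127


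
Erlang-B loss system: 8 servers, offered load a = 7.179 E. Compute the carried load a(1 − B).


B(8,7.179) = 0.189108 (Erlang-B)
Carried load = a(1 − B) = 7.179·(1 − 0.189108) = 7.179·0.810892 = 5.8214 E

Final: 5.8214 Erlangs


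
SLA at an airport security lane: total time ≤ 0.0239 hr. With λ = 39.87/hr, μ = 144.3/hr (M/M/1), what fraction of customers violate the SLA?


W ~ Exponential(μ−λ) for M/M/1.
μ − λ = 144.3 − 39.87 = 104.4300
P(W > t) = e^{−(μ−λ)t} = e^{−2.4959} = 0.082424

Final: 0.082424


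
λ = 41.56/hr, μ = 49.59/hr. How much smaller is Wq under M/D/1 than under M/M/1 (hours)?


ρ = 41.56/49.59 = 0.8381
Wq(M/M/1) = ρ/(μ−λ) = 0.8381/8.03 = 0.10437 hr
Wq(M/D/1) = ρ/(2(μ−λ)) = 0.05218 hr
Savings = 0.10437 − 0.05218 = 0.05218 hr

Final: 0.05218 hr


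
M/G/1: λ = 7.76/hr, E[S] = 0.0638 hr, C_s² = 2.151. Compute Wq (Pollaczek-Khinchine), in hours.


ρ = λ·E[S] = 7.76·0.0638 = 0.4951
E[S²] = E[S]²(1+C_s²) = 0.0638²·(1+2.151) = 0.012826
Wq = λ·E[S²]/(2(1−ρ)) = 7.76·0.012826/(2·0.5049) = 0.09856 hr

Final: 0.09856 hr


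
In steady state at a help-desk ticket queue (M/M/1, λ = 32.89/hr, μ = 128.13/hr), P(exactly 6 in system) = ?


ρ = 32.89/128.13 = 0.2567
P_n = (1−ρ)·ρ^n = (1 − 0.2567)·0.2567^6 = 0.7433·0.0002861 = 0.0002126

Final: 0.0002126


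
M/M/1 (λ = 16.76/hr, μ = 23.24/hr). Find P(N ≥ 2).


ρ = 16.76/23.24 = 0.7212
P(N ≥ n) = ρ^n = 0.7212^2 = 0.520087

Final: 0.520087


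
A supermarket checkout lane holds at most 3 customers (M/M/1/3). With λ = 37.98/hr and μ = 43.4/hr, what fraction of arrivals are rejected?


ρ = λ/μ = 37.98/43.4 = 0.8751
P_K = (1−ρ)ρ^K/(1−ρ^(K+1)) = (0.1249·0.670187)/(1 − 0.586490)
= 0.083696/0.413510 = 0.202404

Final: 0.202404


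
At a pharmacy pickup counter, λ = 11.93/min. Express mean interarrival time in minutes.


Mean interarrival time = 1/λ = 1/11.93 minute = 0.08382 minute
In minutes: 0.08382 × 1 = 0.08382 min

Final: 0.08382 min


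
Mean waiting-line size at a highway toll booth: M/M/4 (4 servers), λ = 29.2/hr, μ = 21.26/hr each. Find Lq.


a = λ/μ = 1.3735; ρ = a/4 = 0.3434
P₀ = 0.251615
Lq = P₀·a^c·ρ / (c!·(1−ρ)²) = 0.251615·3.55859·0.3434/(24·0.43117)
= 0.02971

Final: 0.02971


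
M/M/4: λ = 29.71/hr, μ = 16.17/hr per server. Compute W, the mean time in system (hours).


a = 1.8374; ρ = 0.4593; P₀ = 0.155344
Lq = P₀·a^c·ρ/(c!(1−ρ)²) = 0.11591
Wq = Lq/λ = 0.11591/29.71 = 0.003901 hr
W = Wq + 1/μ = 0.003901 + 0.06184 = 0.06574 hr

Final: 0.06574 hr


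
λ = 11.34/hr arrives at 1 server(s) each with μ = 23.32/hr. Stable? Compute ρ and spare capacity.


Total capacity cμ = 1·23.32 = 23.32/hr
ρ = λ/(cμ) = 11.34/23.32 = 0.4863
Stable ⇔ ρ < 1: YES
Spare capacity = cμ − λ = 23.32 − 11.34 = 11.98/hr

Final: ρ = 0.4863; stable; margin = 11.98/hr


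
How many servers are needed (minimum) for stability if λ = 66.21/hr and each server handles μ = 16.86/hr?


Stability requires cμ > λ ⇔ c > λ/μ.
λ/μ = 66.21/16.86 = 3.9270
Minimum integer c = ⌊3.9270⌋ + 1 = 4
Check: 4·16.86 = 67.44 > 66.21, while 3·16.86 = 50.58 ≤ 66.21

Final: 4 servers


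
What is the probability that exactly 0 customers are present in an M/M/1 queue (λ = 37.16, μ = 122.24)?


ρ = 37.16/122.24 = 0.3040
P_n = (1−ρ)·ρ^n = (1 − 0.3040)·0.3040^0 = 0.6960·1.000000 = 0.696008

Final: 0.696008


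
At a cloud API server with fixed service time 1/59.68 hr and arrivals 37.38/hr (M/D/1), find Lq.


ρ = 37.38/59.68 = 0.6263
M/D/1: Lq = ρ²/(2(1−ρ)) = 0.3923/(2·0.3737) = 0.52495

Final: 0.52495


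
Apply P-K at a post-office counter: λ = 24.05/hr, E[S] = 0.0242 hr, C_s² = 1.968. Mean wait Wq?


ρ = λ·E[S] = 24.05·0.0242 = 0.5820
E[S²] = E[S]²(1+C_s²) = 0.0242²·(1+1.968) = 0.001738
Wq = λ·E[S²]/(2(1−ρ)) = 24.05·0.001738/(2·0.4180) = 0.05001 hr

Final: 0.05001 hr


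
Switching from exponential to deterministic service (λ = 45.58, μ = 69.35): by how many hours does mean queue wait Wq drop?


ρ = 45.58/69.35 = 0.6572
Wq(M/M/1) = ρ/(μ−λ) = 0.6572/23.77 = 0.02765 hr
Wq(M/D/1) = ρ/(2(μ−λ)) = 0.01383 hr
Savings = 0.02765 − 0.01383 = 0.01383 hr

Final: 0.01383 hr


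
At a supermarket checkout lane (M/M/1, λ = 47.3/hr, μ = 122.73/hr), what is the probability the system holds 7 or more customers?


ρ = 47.3/122.73 = 0.3854
P(N ≥ n) = ρ^n = 0.3854^7 = 0.001263

Final: 0.001263


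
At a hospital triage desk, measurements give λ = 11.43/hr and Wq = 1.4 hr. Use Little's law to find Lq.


Lq = λWq = 11.43·1.4 = 16.0020

Final: 16.0020


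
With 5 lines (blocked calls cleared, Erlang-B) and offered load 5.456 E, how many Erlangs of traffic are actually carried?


B(5,5.456) = 0.320723 (Erlang-B)
Carried load = a(1 − B) = 5.456·(1 − 0.320723) = 5.456·0.679277 = 3.7061 E

Final: 3.7061 Erlangs


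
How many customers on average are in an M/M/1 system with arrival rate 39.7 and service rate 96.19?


ρ = λ/μ = 39.7/96.19 = 0.4127
L = ρ/(1−ρ) = 0.4127/(1 − 0.4127) = 0.4127/0.5873 = 0.7028

Final: 0.7028


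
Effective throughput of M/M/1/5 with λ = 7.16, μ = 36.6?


ρ = 0.1956; P_K = (1−ρ)ρ^5/(1−ρ^6) = 0.0002305
λ_eff = λ(1 − P_K) = 7.16·(1 − 0.0002305) = 7.16·0.999770 = 7.1583 /hr

Final: 7.1583 /hr


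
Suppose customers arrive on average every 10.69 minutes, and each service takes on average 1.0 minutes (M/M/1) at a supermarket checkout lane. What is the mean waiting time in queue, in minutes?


λ = 60/10.69 = 5.6127 /hr
μ = 60/1.0 = 60.0000 /hr
ρ = λ/μ = 5.6127/60.0000 = 0.09355
Wq = ρ/(μ−λ) = 0.09355/(60.0000−5.6127) = 0.001720 hr
In minutes: 0.001720·60 = 0.1032 min

Final: 0.1032 min


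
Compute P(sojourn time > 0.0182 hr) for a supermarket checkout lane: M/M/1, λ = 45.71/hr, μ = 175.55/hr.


W ~ Exponential(μ−λ) for M/M/1.
μ − λ = 175.55 − 45.71 = 129.8400
P(W > t) = e^{−(μ−λ)t} = e^{−2.3631} = 0.094129

Final: 0.094129


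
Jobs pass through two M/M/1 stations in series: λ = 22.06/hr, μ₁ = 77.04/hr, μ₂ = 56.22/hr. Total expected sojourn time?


Each node sees arrival rate λ = 22.06/hr (tandem ⇒ throughput preserved).
W₁ = 1/(μ₁−λ) = 1/(77.04−22.06) = 0.01819 hr
W₂ = 1/(μ₂−λ) = 1/(56.22−22.06) = 0.02927 hr
W_total = W₁ + W₂ = 0.01819 + 0.02927 = 0.04746 hr

Final: 0.04746 hr


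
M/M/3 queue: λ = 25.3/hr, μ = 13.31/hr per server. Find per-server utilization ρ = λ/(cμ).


ρ = λ/(cμ) = 25.3/(3·13.31) = 25.3/39.93 = 0.6336

Final: 0.6336


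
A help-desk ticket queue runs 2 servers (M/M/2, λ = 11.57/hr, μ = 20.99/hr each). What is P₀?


a = λ/μ = 11.57/20.99 = 0.5512; ρ = a/c = 0.2756
Σ_{k=0}^{1} a^k/k! (terms k=0..1) = 1.00000 + 0.55121 = 1.55121
Tail: a^2/(2!(1−ρ)) = 0.30384/(2·0.7244) = 0.20972
P₀ = 1/(1.55121 + 0.20972) = 1/1.76093 = 0.567880

Final: 0.567880


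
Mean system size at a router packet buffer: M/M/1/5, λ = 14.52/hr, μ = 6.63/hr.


ρ = 14.52/6.63 = 2.1900
L = ρ[1 − (K+1)ρ^K + Kρ^(K+1)] / [(1−ρ)(1−ρ^(K+1))]
Numerator: 2.1900·(1 − 6·50.380844 + 5·110.336328) = 548.379833
Denominator: (-1.1900)·(-109.336328) = 130.115178
L = 548.379833/130.115178 = 4.2146

Final: 4.2146


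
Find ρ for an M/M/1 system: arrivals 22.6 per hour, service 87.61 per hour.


ρ = λ/μ = 22.6/87.61 = 0.2580

Final: 0.2580


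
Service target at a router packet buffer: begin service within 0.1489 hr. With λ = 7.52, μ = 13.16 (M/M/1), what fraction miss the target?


ρ = 7.52/13.16 = 0.5714
P(Wq > t) = ρ·e^{−(μ−λ)t} = 0.5714·e^{−0.8398}
= 0.5714·0.431799 = 0.246742

Final: 0.246742


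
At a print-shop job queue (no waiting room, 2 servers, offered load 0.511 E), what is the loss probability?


B(c,a) = (a^c/c!) / Σ_{k=0}^{c} a^k/k!
a^2/2! = 0.130560
Σ terms (k=0..2): 1.00000 + 0.51100 + 0.13056 = 1.641560
B = 0.130560/1.641560 = 0.079534

Final: 0.079534


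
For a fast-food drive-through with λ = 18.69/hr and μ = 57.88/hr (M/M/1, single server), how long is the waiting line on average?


ρ = 18.69/57.88 = 0.3229
Lq = ρ²/(1−ρ) = 0.1043/0.6771 = 0.1540

Final: 0.1540


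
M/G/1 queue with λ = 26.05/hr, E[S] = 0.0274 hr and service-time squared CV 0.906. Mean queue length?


ρ = λ·E[S] = 26.05·0.0274 = 0.7138
Lq = ρ²(1+C_s²)/(2(1−ρ)) = 0.5095·(1+0.906)/(2·0.2862)
= 0.5095·1.9060/0.5725 = 1.69627

Final: 1.69627


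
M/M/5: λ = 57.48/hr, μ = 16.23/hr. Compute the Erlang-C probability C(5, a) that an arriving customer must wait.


a = λ/μ = 3.5416; ρ = a/5 = 0.7083
P₀ = 0.024576 (from M/M/c formula)
C(c,a) = [a^c/(c!(1−ρ))]·P₀ = [557.17446/(120·0.2917)]·0.024576
= 15.91843·0.024576 = 0.391210

Final: 0.391210


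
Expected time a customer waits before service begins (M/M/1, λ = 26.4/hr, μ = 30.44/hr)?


ρ = 26.4/30.44 = 0.8673
Wq = ρ/(μ−λ) = 0.8673/(30.44 − 26.4) = 0.8673/4.04 = 0.2147 hr

Final: 0.2147 hr


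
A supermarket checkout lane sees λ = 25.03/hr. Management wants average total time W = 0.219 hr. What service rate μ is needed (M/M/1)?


W = 1/(μ−λ) ⇒ μ − λ = 1/W = 1/0.219 = 4.5662
μ = λ + 1/W = 25.03 + 4.5662 = 29.5962 per hr

Final: 29.5962 /hr


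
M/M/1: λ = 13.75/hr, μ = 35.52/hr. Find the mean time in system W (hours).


W = 1/(μ−λ) = 1/(35.52 − 13.75) = 1/21.77 = 0.04593 hr

Final: 0.04593 hr


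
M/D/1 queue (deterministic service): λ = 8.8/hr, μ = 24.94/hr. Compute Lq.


ρ = 8.8/24.94 = 0.3528
M/D/1: Lq = ρ²/(2(1−ρ)) = 0.1245/(2·0.6472) = 0.09619

Final: 0.09619


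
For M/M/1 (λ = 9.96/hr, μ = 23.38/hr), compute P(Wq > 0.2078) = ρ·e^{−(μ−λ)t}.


ρ = 9.96/23.38 = 0.4260
P(Wq > t) = ρ·e^{−(μ−λ)t} = 0.4260·e^{−2.7887}
= 0.4260·0.061503 = 0.026200

Final: 0.026200


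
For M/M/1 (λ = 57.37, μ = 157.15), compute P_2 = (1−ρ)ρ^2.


ρ = 57.37/157.15 = 0.3651
P_n = (1−ρ)·ρ^n = (1 − 0.3651)·0.3651^2 = 0.6349·0.133273 = 0.084619

Final: 0.084619


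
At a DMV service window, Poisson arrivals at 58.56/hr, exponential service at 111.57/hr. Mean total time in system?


W = 1/(μ−λ) = 1/(111.57 − 58.56) = 1/53.01 = 0.01886 hr

Final: 0.01886 hr


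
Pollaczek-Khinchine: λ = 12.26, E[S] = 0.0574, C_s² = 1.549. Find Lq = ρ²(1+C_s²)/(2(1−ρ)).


ρ = λ·E[S] = 12.26·0.0574 = 0.7037
Lq = ρ²(1+C_s²)/(2(1−ρ)) = 0.4952·(1+1.549)/(2·0.2963)
= 0.4952·2.5490/0.5926 = 2.13034

Final: 2.13034


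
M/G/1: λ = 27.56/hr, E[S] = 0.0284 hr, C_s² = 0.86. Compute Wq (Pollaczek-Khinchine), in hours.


ρ = λ·E[S] = 27.56·0.0284 = 0.7827
E[S²] = E[S]²(1+C_s²) = 0.0284²·(1+0.86) = 0.001500
Wq = λ·E[S²]/(2(1−ρ)) = 27.56·0.001500/(2·0.2173) = 0.09514 hr

Final: 0.09514 hr


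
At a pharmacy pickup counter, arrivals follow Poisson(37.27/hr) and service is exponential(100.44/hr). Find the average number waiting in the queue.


ρ = 37.27/100.44 = 0.3711
Lq = ρ²/(1−ρ) = 0.1377/0.6289 = 0.2189

Final: 0.2189


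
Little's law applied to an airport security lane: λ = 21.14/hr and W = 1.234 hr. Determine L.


L = λW = 21.14·1.234 = 26.0868

Final: 26.0868


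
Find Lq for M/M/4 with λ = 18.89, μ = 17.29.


a = λ/μ = 1.0925; ρ = a/4 = 0.2731
P₀ = 0.334629
Lq = P₀·a^c·ρ / (c!·(1−ρ)²) = 0.334629·1.42478·0.2731/(24·0.52833)
= 0.01027

Final: 0.01027


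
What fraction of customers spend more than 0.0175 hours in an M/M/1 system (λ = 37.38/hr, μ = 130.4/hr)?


W ~ Exponential(μ−λ) for M/M/1.
μ − λ = 130.4 − 37.38 = 93.0200
P(W > t) = e^{−(μ−λ)t} = e^{−1.6279} = 0.196351

Final: 0.196351


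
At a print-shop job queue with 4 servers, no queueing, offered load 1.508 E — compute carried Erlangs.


B(4,1.508) = 0.048617 (Erlang-B)
Carried load = a(1 − B) = 1.508·(1 − 0.048617) = 1.508·0.951383 = 1.4347 E

Final: 1.4347 Erlangs


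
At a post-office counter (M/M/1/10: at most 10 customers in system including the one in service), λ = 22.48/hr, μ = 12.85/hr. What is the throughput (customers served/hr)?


ρ = 1.7494; P_K = (1−ρ)ρ^10/(1−ρ^11) = 0.429295
λ_eff = λ(1 − P_K) = 22.48·(1 − 0.429295) = 22.48·0.570705 = 12.8295 /hr

Final: 12.8295 /hr


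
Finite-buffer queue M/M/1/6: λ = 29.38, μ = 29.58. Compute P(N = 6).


ρ = λ/μ = 29.38/29.58 = 0.9932
P_K = (1−ρ)ρ^K/(1−ρ^(K+1)) = (0.006761·0.960112)/(1 − 0.953620)
= 0.006492/0.046380 = 0.139966

Final: 0.139966


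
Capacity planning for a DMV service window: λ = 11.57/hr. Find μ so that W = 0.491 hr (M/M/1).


W = 1/(μ−λ) ⇒ μ − λ = 1/W = 1/0.491 = 2.0367
μ = λ + 1/W = 11.57 + 2.0367 = 13.6067 per hr

Final: 13.6067 /hr


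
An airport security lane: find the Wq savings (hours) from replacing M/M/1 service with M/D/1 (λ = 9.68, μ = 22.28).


ρ = 9.68/22.28 = 0.4345
Wq(M/M/1) = ρ/(μ−λ) = 0.4345/12.60 = 0.03448 hr
Wq(M/D/1) = ρ/(2(μ−λ)) = 0.01724 hr
Savings = 0.03448 − 0.01724 = 0.01724 hr

Final: 0.01724 hr


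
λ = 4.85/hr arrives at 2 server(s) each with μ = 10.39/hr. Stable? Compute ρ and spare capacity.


Total capacity cμ = 2·10.39 = 20.78/hr
ρ = λ/(cμ) = 4.85/20.78 = 0.2334
Stable ⇔ ρ < 1: YES
Spare capacity = cμ − λ = 20.78 − 4.85 = 15.93/hr

Final: ρ = 0.2334; stable; margin = 15.93/hr


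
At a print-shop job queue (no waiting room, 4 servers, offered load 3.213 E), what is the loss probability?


B(c,a) = (a^c/c!) / Σ_{k=0}^{c} a^k/k!
a^4/4! = 4.440498
Σ terms (k=0..4): 1.00000 + 3.21300 + 5.16168 + 5.52816 + 4.44050 = 19.343346
B = 4.440498/19.343346 = 0.229562

Final: 0.229562


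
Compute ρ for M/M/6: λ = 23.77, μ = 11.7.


ρ = λ/(cμ) = 23.77/(6·11.7) = 23.77/70.20 = 0.3386

Final: 0.3386


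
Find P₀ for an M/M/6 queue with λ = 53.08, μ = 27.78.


a = λ/μ = 53.08/27.78 = 1.9107; ρ = a/c = 0.3185
Σ_{k=0}^{5} a^k/k! (terms k=0..5) = 1.00000 + 1.91073 + 1.82544 + 1.16264 + 0.55537 + 0.21223 = 6.66641
Tail: a^6/(6!(1−ρ)) = 48.66223/(720·0.6815) = 0.09917
P₀ = 1/(6.66641 + 0.09917) = 1/6.76558 = 0.147807

Final: 0.147807


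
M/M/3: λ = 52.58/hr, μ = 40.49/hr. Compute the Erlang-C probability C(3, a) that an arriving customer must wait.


a = λ/μ = 1.2986; ρ = a/3 = 0.4329
P₀ = 0.264179 (from M/M/c formula)
C(c,a) = [a^c/(c!(1−ρ))]·P₀ = [2.18987/(6·0.5671)]·0.264179
= 0.64355·0.264179 = 0.170012

Final: 0.170012


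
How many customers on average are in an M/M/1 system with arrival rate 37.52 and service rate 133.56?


ρ = λ/μ = 37.52/133.56 = 0.2809
L = ρ/(1−ρ) = 0.2809/(1 − 0.2809) = 0.2809/0.7191 = 0.3907

Final: 0.3907


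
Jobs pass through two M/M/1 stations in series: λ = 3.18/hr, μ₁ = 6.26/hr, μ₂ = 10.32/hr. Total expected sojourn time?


Each node sees arrival rate λ = 3.18/hr (tandem ⇒ throughput preserved).
W₁ = 1/(μ₁−λ) = 1/(6.26−3.18) = 0.32468 hr
W₂ = 1/(μ₂−λ) = 1/(10.32−3.18) = 0.14006 hr
W_total = W₁ + W₂ = 0.32468 + 0.14006 = 0.46473 hr

Final: 0.46473 hr


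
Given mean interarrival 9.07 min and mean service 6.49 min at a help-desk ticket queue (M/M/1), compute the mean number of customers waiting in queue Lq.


λ = 60/9.07 = 6.6152 /hr
μ = 60/6.49 = 9.2450 /hr
ρ = λ/μ = 6.6152/9.2450 = 0.7155
Lq = ρ²/(1−ρ) = 0.5120/0.2845 = 1.8000

Final: 1.8000


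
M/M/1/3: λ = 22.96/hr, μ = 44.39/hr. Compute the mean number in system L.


ρ = 22.96/44.39 = 0.5172
L = ρ[1 − (K+1)ρ^K + Kρ^(K+1)] / [(1−ρ)(1−ρ^(K+1))]
Numerator: 0.5172·(1 − 4·0.138376 + 3·0.071573) = 0.342002
Denominator: (0.4828)·(0.928427) = 0.448214
L = 0.342002/0.448214 = 0.7630

Final: 0.7630


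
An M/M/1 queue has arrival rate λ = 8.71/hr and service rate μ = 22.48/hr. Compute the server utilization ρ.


ρ = λ/μ = 8.71/22.48 = 0.3875

Final: 0.3875


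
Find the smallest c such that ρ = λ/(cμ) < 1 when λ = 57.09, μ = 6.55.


Stability requires cμ > λ ⇔ c > λ/μ.
λ/μ = 57.09/6.55 = 8.7160
Minimum integer c = ⌊8.7160⌋ + 1 = 9
Check: 9·6.55 = 58.95 > 57.09, while 8·6.55 = 52.40 ≤ 57.09

Final: 9 servers


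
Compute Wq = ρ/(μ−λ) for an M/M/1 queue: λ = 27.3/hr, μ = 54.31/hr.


ρ = 27.3/54.31 = 0.5027
Wq = ρ/(μ−λ) = 0.5027/(54.31 − 27.3) = 0.5027/27.01 = 0.01861 hr

Final: 0.01861 hr


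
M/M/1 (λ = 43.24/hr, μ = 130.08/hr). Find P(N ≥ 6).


ρ = 43.24/130.08 = 0.3324
P(N ≥ n) = ρ^n = 0.3324^6 = 0.001349

Final: 0.001349


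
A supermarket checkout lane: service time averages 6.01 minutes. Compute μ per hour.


μ = 1/(service time) in consistent units.
1 hour = 60 min, so μ = 60/6.01 = 9.9834 per hour

Final: 9.9834 /hr


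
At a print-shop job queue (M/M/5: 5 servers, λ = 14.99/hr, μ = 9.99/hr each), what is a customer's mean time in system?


a = 1.5005; ρ = 0.3001; P₀ = 0.222663
Lq = P₀·a^c·ρ/(c!(1−ρ)²) = 0.008647
Wq = Lq/λ = 0.008647/14.99 = 0.0005768 hr
W = Wq + 1/μ = 0.0005768 + 0.10010 = 0.10068 hr

Final: 0.10068 hr


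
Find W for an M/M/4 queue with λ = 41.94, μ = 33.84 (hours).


a = 1.2394; ρ = 0.3098; P₀ = 0.288426
Lq = P₀·a^c·ρ/(c!(1−ρ)²) = 0.01844
Wq = Lq/λ = 0.01844/41.94 = 0.0004398 hr
W = Wq + 1/μ = 0.0004398 + 0.02955 = 0.02999 hr

Final: 0.02999 hr


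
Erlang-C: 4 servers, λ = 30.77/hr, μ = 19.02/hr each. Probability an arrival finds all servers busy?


a = λ/μ = 1.6178; ρ = a/4 = 0.4044
P₀ = 0.195647 (from M/M/c formula)
C(c,a) = [a^c/(c!(1−ρ))]·P₀ = [6.84964/(24·0.5956)]·0.195647
= 0.47922·0.195647 = 0.093758

Final: 0.093758


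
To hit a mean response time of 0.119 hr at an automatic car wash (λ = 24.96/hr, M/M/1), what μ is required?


W = 1/(μ−λ) ⇒ μ − λ = 1/W = 1/0.119 = 8.4034
μ = λ + 1/W = 24.96 + 8.4034 = 33.3634 per hr

Final: 33.3634 /hr


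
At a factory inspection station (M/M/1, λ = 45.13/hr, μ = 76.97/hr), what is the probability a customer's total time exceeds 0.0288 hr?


W ~ Exponential(μ−λ) for M/M/1.
μ − λ = 76.97 − 45.13 = 31.8400
P(W > t) = e^{−(μ−λ)t} = e^{−0.9170} = 0.399720

Final: 0.399720


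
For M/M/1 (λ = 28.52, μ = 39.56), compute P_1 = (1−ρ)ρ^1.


ρ = 28.52/39.56 = 0.7209
P_n = (1−ρ)·ρ^n = (1 − 0.7209)·0.7209^1 = 0.2791·0.720930 = 0.201190

Final: 0.201190


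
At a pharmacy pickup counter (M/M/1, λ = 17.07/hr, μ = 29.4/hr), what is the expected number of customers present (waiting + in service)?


ρ = λ/μ = 17.07/29.4 = 0.5806
L = ρ/(1−ρ) = 0.5806/(1 − 0.5806) = 0.5806/0.4194 = 1.3844

Final: 1.3844


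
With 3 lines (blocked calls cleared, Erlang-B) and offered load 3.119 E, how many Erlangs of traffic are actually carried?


B(3,3.119) = 0.360184 (Erlang-B)
Carried load = a(1 − B) = 3.119·(1 − 0.360184) = 3.119·0.639816 = 1.9956 E

Final: 1.9956 Erlangs


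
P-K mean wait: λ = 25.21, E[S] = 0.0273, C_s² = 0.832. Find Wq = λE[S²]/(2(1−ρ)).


ρ = λ·E[S] = 25.21·0.0273 = 0.6882
E[S²] = E[S]²(1+C_s²) = 0.0273²·(1+0.832) = 0.001365
Wq = λ·E[S²]/(2(1−ρ)) = 25.21·0.001365/(2·0.3118) = 0.05520 hr

Final: 0.05520 hr


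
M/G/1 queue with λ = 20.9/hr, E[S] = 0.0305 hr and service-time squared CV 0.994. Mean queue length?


ρ = λ·E[S] = 20.9·0.0305 = 0.6374
Lq = ρ²(1+C_s²)/(2(1−ρ)) = 0.4063·(1+0.994)/(2·0.3626)
= 0.4063·1.9940/0.7251 = 1.11743

Final: 1.11743


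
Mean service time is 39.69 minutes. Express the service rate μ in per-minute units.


μ = 1/(service time) in consistent units.
1 minute = 1 min, so μ = 1/39.69 = 0.02520 per minute

Final: 0.02520 /min


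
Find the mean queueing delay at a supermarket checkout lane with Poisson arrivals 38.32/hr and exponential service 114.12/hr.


ρ = 38.32/114.12 = 0.3358
Wq = ρ/(μ−λ) = 0.3358/(114.12 − 38.32) = 0.3358/75.80 = 0.004430 hr

Final: 0.004430 hr


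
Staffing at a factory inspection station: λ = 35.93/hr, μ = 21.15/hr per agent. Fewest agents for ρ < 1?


Stability requires cμ > λ ⇔ c > λ/μ.
λ/μ = 35.93/21.15 = 1.6988
Minimum integer c = ⌊1.6988⌋ + 1 = 2
Check: 2·21.15 = 42.30 > 35.93, while 1·21.15 = 21.15 ≤ 35.93

Final: 2 servers


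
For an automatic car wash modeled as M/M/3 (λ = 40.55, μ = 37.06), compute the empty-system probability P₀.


a = λ/μ = 40.55/37.06 = 1.0942; ρ = a/c = 0.3647
Σ_{k=0}^{2} a^k/k! (terms k=0..2) = 1.00000 + 1.09417 + 0.59861 = 2.69278
Tail: a^3/(3!(1−ρ)) = 1.30995/(6·0.6353) = 0.34367
P₀ = 1/(2.69278 + 0.34367) = 1/3.03645 = 0.329332

Final: 0.329332


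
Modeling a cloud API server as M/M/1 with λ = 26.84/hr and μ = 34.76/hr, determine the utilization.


ρ = λ/μ = 26.84/34.76 = 0.7722

Final: 0.7722


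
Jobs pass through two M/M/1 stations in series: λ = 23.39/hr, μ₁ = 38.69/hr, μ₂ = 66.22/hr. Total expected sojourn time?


Each node sees arrival rate λ = 23.39/hr (tandem ⇒ throughput preserved).
W₁ = 1/(μ₁−λ) = 1/(38.69−23.39) = 0.06536 hr
W₂ = 1/(μ₂−λ) = 1/(66.22−23.39) = 0.02335 hr
W_total = W₁ + W₂ = 0.06536 + 0.02335 = 0.08871 hr

Final: 0.08871 hr


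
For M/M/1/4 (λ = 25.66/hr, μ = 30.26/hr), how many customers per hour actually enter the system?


ρ = 0.8480; P_K = (1−ρ)ρ^4/(1−ρ^5) = 0.139980
λ_eff = λ(1 − P_K) = 25.66·(1 − 0.139980) = 25.66·0.860020 = 22.0681 /hr

Final: 22.0681 /hr


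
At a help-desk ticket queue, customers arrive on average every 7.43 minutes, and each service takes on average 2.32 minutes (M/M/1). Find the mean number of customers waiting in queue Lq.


λ = 60/7.43 = 8.0754 /hr
μ = 60/2.32 = 25.8621 /hr
ρ = λ/μ = 8.0754/25.8621 = 0.3122
Lq = ρ²/(1−ρ) = 0.09750/0.6878 = 0.1418

Final: 0.1418


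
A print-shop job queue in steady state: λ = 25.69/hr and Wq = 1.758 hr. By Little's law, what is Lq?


Lq = λWq = 25.69·1.758 = 45.1630

Final: 45.1630


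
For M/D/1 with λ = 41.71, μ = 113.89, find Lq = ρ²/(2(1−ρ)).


ρ = 41.71/113.89 = 0.3662
M/D/1: Lq = ρ²/(2(1−ρ)) = 0.1341/(2·0.6338) = 0.10582

Final: 0.10582


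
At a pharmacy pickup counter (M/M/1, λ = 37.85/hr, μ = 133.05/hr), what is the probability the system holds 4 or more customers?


ρ = 37.85/133.05 = 0.2845
P(N ≥ n) = ρ^n = 0.2845^4 = 0.006549

Final: 0.006549


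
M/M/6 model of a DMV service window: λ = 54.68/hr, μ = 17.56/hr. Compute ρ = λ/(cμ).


ρ = λ/(cμ) = 54.68/(6·17.56) = 54.68/105.36 = 0.5190

Final: 0.5190


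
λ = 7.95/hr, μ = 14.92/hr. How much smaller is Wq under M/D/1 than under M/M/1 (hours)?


ρ = 7.95/14.92 = 0.5328
Wq(M/M/1) = ρ/(μ−λ) = 0.5328/6.97 = 0.07645 hr
Wq(M/D/1) = ρ/(2(μ−λ)) = 0.03822 hr
Savings = 0.07645 − 0.03822 = 0.03822 hr

Final: 0.03822 hr


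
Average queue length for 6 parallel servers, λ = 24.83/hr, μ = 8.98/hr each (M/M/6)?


a = λ/μ = 2.7650; ρ = a/6 = 0.4608
P₀ = 0.062326
Lq = P₀·a^c·ρ / (c!·(1−ρ)²) = 0.062326·446.89171·0.4608/(720·0.29069)
= 0.06133

Final: 0.06133


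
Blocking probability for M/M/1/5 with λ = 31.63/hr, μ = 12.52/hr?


ρ = λ/μ = 31.63/12.52 = 2.5264
P_K = (1−ρ)ρ^K/(1−ρ^(K+1)) = (-1.5264·102.913966)/(1 − 259.997504)
= -157.083538/-258.997504 = 0.606506

Final: 0.606506


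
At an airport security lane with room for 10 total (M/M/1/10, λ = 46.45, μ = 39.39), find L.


ρ = 46.45/39.39 = 1.1792
L = ρ[1 − (K+1)ρ^K + Kρ^(K+1)] / [(1−ρ)(1−ρ^(K+1))]
Numerator: 1.1792·(1 − 11·5.199929 + 10·6.131929) = 6.037763
Denominator: (-0.1792)·(-5.131929) = 0.919813
L = 6.037763/0.919813 = 6.5641

Final: 6.5641


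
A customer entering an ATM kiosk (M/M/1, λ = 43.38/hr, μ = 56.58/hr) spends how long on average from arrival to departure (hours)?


W = 1/(μ−λ) = 1/(56.58 − 43.38) = 1/13.20 = 0.07576 hr

Final: 0.07576 hr


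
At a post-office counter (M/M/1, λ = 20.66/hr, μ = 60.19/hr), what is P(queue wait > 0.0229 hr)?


ρ = 20.66/60.19 = 0.3432
P(Wq > t) = ρ·e^{−(μ−λ)t} = 0.3432·e^{−0.9052}
= 0.3432·0.404446 = 0.138825

Final: 0.138825


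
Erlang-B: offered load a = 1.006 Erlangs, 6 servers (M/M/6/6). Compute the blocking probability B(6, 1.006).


B(c,a) = (a^c/c!) / Σ_{k=0}^{c} a^k/k!
a^6/6! = 0.001440
Σ terms (k=0..6): 1.00000 + 1.00600 + 0.50602 + 0.16968 + 0.04268 + 0.008586 + 0.001440 = 2.734404
B = 0.001440/2.734404 = 0.0005265

Final: 0.0005265


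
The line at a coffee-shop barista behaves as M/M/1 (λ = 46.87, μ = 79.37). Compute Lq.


ρ = 46.87/79.37 = 0.5905
Lq = ρ²/(1−ρ) = 0.3487/0.4095 = 0.8516

Final: 0.8516


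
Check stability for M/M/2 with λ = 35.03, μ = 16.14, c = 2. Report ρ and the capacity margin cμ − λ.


Total capacity cμ = 2·16.14 = 32.28/hr
ρ = λ/(cμ) = 35.03/32.28 = 1.0852
Stable ⇔ ρ < 1: NO
Spare capacity = cμ − λ = 32.28 − 35.03 = -2.75/hr

Final: ρ = 1.0852; unstable; margin = -2.75/hr


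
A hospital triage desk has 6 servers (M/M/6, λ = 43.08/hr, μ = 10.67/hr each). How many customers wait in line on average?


a = λ/μ = 4.0375; ρ = a/6 = 0.6729
P₀ = 0.015984
Lq = P₀·a^c·ρ / (c!·(1−ρ)²) = 0.015984·4331.79256·0.6729/(720·0.10698)
= 0.60485

Final: 0.60485


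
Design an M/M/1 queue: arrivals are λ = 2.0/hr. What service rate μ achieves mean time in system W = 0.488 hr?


W = 1/(μ−λ) ⇒ μ − λ = 1/W = 1/0.488 = 2.0492
μ = λ + 1/W = 2.0 + 2.0492 = 4.0492 per hr

Final: 4.0492 /hr


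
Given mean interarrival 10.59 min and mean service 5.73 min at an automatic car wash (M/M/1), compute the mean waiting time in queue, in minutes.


λ = 60/10.59 = 5.6657 /hr
μ = 60/5.73 = 10.4712 /hr
ρ = λ/μ = 5.6657/10.4712 = 0.5411
Wq = ρ/(μ−λ) = 0.5411/(10.4712−5.6657) = 0.11260 hr
In minutes: 0.11260·60 = 6.756 min

Final: 6.756 min


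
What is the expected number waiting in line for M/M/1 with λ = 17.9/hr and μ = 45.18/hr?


ρ = 17.9/45.18 = 0.3962
Lq = ρ²/(1−ρ) = 0.1570/0.6038 = 0.2600

Final: 0.2600


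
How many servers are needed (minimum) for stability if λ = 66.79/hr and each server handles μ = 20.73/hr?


Stability requires cμ > λ ⇔ c > λ/μ.
λ/μ = 66.79/20.73 = 3.2219
Minimum integer c = ⌊3.2219⌋ + 1 = 4
Check: 4·20.73 = 82.92 > 66.79, while 3·20.73 = 62.19 ≤ 66.79

Final: 4 servers


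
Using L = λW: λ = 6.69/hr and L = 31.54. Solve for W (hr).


W = L/λ = 31.54/6.69 = 4.7145 hr

Final: 4.7145 hr


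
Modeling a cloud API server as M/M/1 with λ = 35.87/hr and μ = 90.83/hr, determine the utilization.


ρ = λ/μ = 35.87/90.83 = 0.3949

Final: 0.3949


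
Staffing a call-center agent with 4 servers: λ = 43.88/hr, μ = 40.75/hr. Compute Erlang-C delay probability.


a = λ/μ = 1.0768; ρ = a/4 = 0.2692
P₀ = 0.339983 (from M/M/c formula)
C(c,a) = [a^c/(c!(1−ρ))]·P₀ = [1.34449/(24·0.7308)]·0.339983
= 0.07666·0.339983 = 0.026062

Final: 0.026062


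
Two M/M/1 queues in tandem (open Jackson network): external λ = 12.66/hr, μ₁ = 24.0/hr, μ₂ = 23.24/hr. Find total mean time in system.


Each node sees arrival rate λ = 12.66/hr (tandem ⇒ throughput preserved).
W₁ = 1/(μ₁−λ) = 1/(24.0−12.66) = 0.08818 hr
W₂ = 1/(μ₂−λ) = 1/(23.24−12.66) = 0.09452 hr
W_total = W₁ + W₂ = 0.08818 + 0.09452 = 0.18270 hr

Final: 0.18270 hr


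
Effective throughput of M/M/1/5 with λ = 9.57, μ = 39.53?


ρ = 0.2421; P_K = (1−ρ)ρ^5/(1−ρ^6) = 0.0006304
λ_eff = λ(1 − P_K) = 9.57·(1 − 0.0006304) = 9.57·0.999370 = 9.5640 /hr

Final: 9.5640 /hr


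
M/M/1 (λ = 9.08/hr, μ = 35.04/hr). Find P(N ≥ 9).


ρ = 9.08/35.04 = 0.2591
P(N ≥ n) = ρ^n = 0.2591^9 = 0.000005269

Final: 0.000005269


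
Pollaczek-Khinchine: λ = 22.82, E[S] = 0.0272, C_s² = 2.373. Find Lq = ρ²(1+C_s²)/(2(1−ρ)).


ρ = λ·E[S] = 22.82·0.0272 = 0.6207
Lq = ρ²(1+C_s²)/(2(1−ρ)) = 0.3853·(1+2.373)/(2·0.3793)
= 0.3853·3.3730/0.7586 = 1.71308

Final: 1.71308


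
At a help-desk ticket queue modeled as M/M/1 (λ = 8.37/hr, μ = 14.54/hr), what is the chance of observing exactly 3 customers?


ρ = 8.37/14.54 = 0.5757
P_n = (1−ρ)·ρ^n = (1 − 0.5757)·0.5757^3 = 0.4243·0.190758 = 0.080948

Final: 0.080948


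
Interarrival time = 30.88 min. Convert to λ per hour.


λ = 1/(interarrival time) in consistent units.
1 hour = 60 min, so λ = 60/30.88 = 1.9430 per hour

Final: 1.9430 /hr


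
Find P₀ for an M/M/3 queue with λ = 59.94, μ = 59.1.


a = λ/μ = 59.94/59.1 = 1.0142; ρ = a/c = 0.3381
Σ_{k=0}^{2} a^k/k! (terms k=0..2) = 1.00000 + 1.01421 + 0.51431 = 2.52853
Tail: a^3/(3!(1−ρ)) = 1.04325/(6·0.6619) = 0.26268
P₀ = 1/(2.52853 + 0.26268) = 1/2.79121 = 0.358268

Final: 0.358268


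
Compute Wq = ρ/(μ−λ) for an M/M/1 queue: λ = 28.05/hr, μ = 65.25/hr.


ρ = 28.05/65.25 = 0.4299
Wq = ρ/(μ−λ) = 0.4299/(65.25 − 28.05) = 0.4299/37.20 = 0.01156 hr

Final: 0.01156 hr


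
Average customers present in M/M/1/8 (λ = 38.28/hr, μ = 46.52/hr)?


ρ = 38.28/46.52 = 0.8229
L = ρ[1 − (K+1)ρ^K + Kρ^(K+1)] / [(1−ρ)(1−ρ^(K+1))]
Numerator: 0.8229·(1 − 9·0.210212 + 8·0.172978) = 0.404781
Denominator: (0.1771)·(0.827022) = 0.146489
L = 0.404781/0.146489 = 2.7632

Final: 2.7632


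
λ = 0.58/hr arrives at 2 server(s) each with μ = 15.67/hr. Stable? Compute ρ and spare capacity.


Total capacity cμ = 2·15.67 = 31.34/hr
ρ = λ/(cμ) = 0.58/31.34 = 0.01851
Stable ⇔ ρ < 1: YES
Spare capacity = cμ − λ = 31.34 − 0.58 = 30.76/hr

Final: ρ = 0.01851; stable; margin = 30.76/hr


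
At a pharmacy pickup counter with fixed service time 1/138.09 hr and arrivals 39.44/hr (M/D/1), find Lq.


ρ = 39.44/138.09 = 0.2856
M/D/1: Lq = ρ²/(2(1−ρ)) = 0.08157/(2·0.7144) = 0.05709

Final: 0.05709


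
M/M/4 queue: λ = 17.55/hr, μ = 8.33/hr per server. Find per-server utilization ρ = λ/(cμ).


ρ = λ/(cμ) = 17.55/(4·8.33) = 17.55/33.32 = 0.5267

Final: 0.5267


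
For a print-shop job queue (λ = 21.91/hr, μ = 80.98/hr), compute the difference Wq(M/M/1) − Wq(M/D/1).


ρ = 21.91/80.98 = 0.2706
Wq(M/M/1) = ρ/(μ−λ) = 0.2706/59.07 = 0.004580 hr
Wq(M/D/1) = ρ/(2(μ−λ)) = 0.002290 hr
Savings = 0.004580 − 0.002290 = 0.002290 hr

Final: 0.002290 hr


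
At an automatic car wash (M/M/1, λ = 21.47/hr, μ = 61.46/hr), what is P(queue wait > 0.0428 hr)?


ρ = 21.47/61.46 = 0.3493
P(Wq > t) = ρ·e^{−(μ−λ)t} = 0.3493·e^{−1.7116}
= 0.3493·0.180582 = 0.063083

Final: 0.063083


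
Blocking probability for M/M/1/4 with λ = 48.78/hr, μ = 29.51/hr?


ρ = λ/μ = 48.78/29.51 = 1.6530
P_K = (1−ρ)ρ^K/(1−ρ^(K+1)) = (-0.6530·7.466041)/(1 − 12.341357)
= -4.875317/-11.341357 = 0.429871

Final: 0.429871


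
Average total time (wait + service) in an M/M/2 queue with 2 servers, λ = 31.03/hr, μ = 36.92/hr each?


a = 0.8405; ρ = 0.4202; P₀ = 0.408220
Lq = P₀·a^c·ρ/(c!(1−ρ)²) = 0.18025
Wq = Lq/λ = 0.18025/31.03 = 0.005809 hr
W = Wq + 1/μ = 0.005809 + 0.02709 = 0.03289 hr

Final: 0.03289 hr


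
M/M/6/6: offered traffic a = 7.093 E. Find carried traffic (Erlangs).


B(6,7.093) = 0.337102 (Erlang-B)
Carried load = a(1 − B) = 7.093·(1 − 0.337102) = 7.093·0.662898 = 4.7019 E

Final: 4.7019 Erlangs


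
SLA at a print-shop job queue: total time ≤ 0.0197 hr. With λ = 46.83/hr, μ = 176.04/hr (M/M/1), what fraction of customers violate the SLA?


W ~ Exponential(μ−λ) for M/M/1.
μ − λ = 176.04 − 46.83 = 129.2100
P(W > t) = e^{−(μ−λ)t} = e^{−2.5454} = 0.078439

Final: 0.078439


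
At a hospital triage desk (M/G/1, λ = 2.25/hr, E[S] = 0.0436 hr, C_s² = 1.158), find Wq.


ρ = λ·E[S] = 2.25·0.0436 = 0.09810
E[S²] = E[S]²(1+C_s²) = 0.0436²·(1+1.158) = 0.004102
Wq = λ·E[S²]/(2(1−ρ)) = 2.25·0.004102/(2·0.9019) = 0.005117 hr

Final: 0.005117 hr


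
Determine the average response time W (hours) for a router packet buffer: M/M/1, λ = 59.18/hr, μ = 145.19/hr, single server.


W = 1/(μ−λ) = 1/(145.19 − 59.18) = 1/86.01 = 0.01163 hr

Final: 0.01163 hr


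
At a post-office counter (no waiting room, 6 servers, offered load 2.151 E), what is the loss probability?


B(c,a) = (a^c/c!) / Σ_{k=0}^{c} a^k/k!
a^6/6! = 0.137566
Σ terms (k=0..6): 1.00000 + 2.15100 + 2.31340 + 1.65871 + 0.89197 + 0.38373 + 0.13757 = 8.536370
B = 0.137566/8.536370 = 0.016115

Final: 0.016115


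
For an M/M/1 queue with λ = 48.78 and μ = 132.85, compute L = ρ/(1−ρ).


ρ = λ/μ = 48.78/132.85 = 0.3672
L = ρ/(1−ρ) = 0.3672/(1 − 0.3672) = 0.3672/0.6328 = 0.5802

Final: 0.5802


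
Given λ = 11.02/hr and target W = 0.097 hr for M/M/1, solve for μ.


W = 1/(μ−λ) ⇒ μ − λ = 1/W = 1/0.097 = 10.3093
μ = λ + 1/W = 11.02 + 10.3093 = 21.3293 per hr

Final: 21.3293 /hr


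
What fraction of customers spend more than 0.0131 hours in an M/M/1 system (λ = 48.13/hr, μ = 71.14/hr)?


W ~ Exponential(μ−λ) for M/M/1.
μ − λ = 71.14 − 48.13 = 23.0100
P(W > t) = e^{−(μ−λ)t} = e^{−0.3014} = 0.739759

Final: 0.739759


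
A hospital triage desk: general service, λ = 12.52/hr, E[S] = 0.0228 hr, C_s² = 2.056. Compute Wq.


ρ = λ·E[S] = 12.52·0.0228 = 0.2855
E[S²] = E[S]²(1+C_s²) = 0.0228²·(1+2.056) = 0.001589
Wq = λ·E[S²]/(2(1−ρ)) = 12.52·0.001589/(2·0.7145) = 0.01392 hr

Final: 0.01392 hr


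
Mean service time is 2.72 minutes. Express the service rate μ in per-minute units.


μ = 1/(service time) in consistent units.
1 minute = 1 min, so μ = 1/2.72 = 0.3676 per minute

Final: 0.3676 /min


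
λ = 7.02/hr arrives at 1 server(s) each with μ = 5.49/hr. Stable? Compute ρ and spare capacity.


Total capacity cμ = 1·5.49 = 5.49/hr
ρ = λ/(cμ) = 7.02/5.49 = 1.2787
Stable ⇔ ρ < 1: NO
Spare capacity = cμ − λ = 5.49 − 7.02 = -1.53/hr

Final: ρ = 1.2787; unstable; margin = -1.53/hr


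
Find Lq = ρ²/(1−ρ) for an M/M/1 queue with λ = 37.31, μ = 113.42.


ρ = 37.31/113.42 = 0.3290
Lq = ρ²/(1−ρ) = 0.1082/0.6710 = 0.1613

Final: 0.1613


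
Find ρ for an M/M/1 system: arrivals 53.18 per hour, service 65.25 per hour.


ρ = λ/μ = 53.18/65.25 = 0.8150

Final: 0.8150


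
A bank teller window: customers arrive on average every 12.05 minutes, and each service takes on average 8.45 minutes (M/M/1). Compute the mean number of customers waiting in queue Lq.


λ = 60/12.05 = 4.9793 /hr
μ = 60/8.45 = 7.1006 /hr
ρ = λ/μ = 4.9793/7.1006 = 0.7012
Lq = ρ²/(1−ρ) = 0.4917/0.2988 = 1.6460

Final: 1.6460


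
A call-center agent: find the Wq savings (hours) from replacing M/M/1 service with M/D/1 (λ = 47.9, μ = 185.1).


ρ = 47.9/185.1 = 0.2588
Wq(M/M/1) = ρ/(μ−λ) = 0.2588/137.20 = 0.001886 hr
Wq(M/D/1) = ρ/(2(μ−λ)) = 0.0009431 hr
Savings = 0.001886 − 0.0009431 = 0.0009431 hr

Final: 0.0009431 hr


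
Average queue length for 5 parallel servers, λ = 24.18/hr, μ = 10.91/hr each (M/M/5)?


a = λ/μ = 2.2163; ρ = a/5 = 0.4433
P₀ = 0.107613
Lq = P₀·a^c·ρ / (c!·(1−ρ)²) = 0.107613·53.47585·0.4433/(120·0.30996)
= 0.06858

Final: 0.06858


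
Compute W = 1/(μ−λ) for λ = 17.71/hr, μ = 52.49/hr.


W = 1/(μ−λ) = 1/(52.49 − 17.71) = 1/34.78 = 0.02875 hr

Final: 0.02875 hr


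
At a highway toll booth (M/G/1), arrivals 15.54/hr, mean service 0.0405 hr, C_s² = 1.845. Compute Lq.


ρ = λ·E[S] = 15.54·0.0405 = 0.6294
Lq = ρ²(1+C_s²)/(2(1−ρ)) = 0.3961·(1+1.845)/(2·0.3706)
= 0.3961·2.8450/0.7413 = 1.52028

Final: 1.52028


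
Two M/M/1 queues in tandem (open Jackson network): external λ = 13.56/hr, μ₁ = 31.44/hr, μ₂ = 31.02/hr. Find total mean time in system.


Each node sees arrival rate λ = 13.56/hr (tandem ⇒ throughput preserved).
W₁ = 1/(μ₁−λ) = 1/(31.44−13.56) = 0.05593 hr
W₂ = 1/(μ₂−λ) = 1/(31.02−13.56) = 0.05727 hr
W_total = W₁ + W₂ = 0.05593 + 0.05727 = 0.11320 hr

Final: 0.11320 hr


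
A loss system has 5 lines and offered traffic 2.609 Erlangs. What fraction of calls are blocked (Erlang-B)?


B(c,a) = (a^c/c!) / Σ_{k=0}^{c} a^k/k!
a^5/5! = 1.007370
Σ terms (k=0..5): 1.00000 + 2.60900 + 3.40344 + 2.95986 + 1.93057 + 1.00737 = 12.910237
B = 1.007370/12.910237 = 0.078029

Final: 0.078029


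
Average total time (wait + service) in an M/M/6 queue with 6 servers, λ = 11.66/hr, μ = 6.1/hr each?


a = 1.9115; ρ = 0.3186; P₀ = 0.147696
Lq = P₀·a^c·ρ/(c!(1−ρ)²) = 0.006865
Wq = Lq/λ = 0.006865/11.66 = 0.0005888 hr
W = Wq + 1/μ = 0.0005888 + 0.16393 = 0.16452 hr

Final: 0.16452 hr


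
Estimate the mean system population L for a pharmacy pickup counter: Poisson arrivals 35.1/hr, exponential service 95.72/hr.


ρ = λ/μ = 35.1/95.72 = 0.3667
L = ρ/(1−ρ) = 0.3667/(1 − 0.3667) = 0.3667/0.6333 = 0.5790

Final: 0.5790


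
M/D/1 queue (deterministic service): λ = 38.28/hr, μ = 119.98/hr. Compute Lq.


ρ = 38.28/119.98 = 0.3191
M/D/1: Lq = ρ²/(2(1−ρ)) = 0.1018/(2·0.6809) = 0.07475

Final: 0.07475


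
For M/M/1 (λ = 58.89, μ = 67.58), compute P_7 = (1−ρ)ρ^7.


ρ = 58.89/67.58 = 0.8714
P_n = (1−ρ)·ρ^n = (1 − 0.8714)·0.8714^7 = 0.1286·0.381561 = 0.049064

Final: 0.049064


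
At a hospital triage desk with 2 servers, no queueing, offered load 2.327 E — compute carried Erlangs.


B(2,2.327) = 0.448667 (Erlang-B)
Carried load = a(1 − B) = 2.327·(1 − 0.448667) = 2.327·0.551333 = 1.2830 E

Final: 1.2830 Erlangs


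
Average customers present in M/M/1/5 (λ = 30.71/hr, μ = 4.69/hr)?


ρ = 30.71/4.69 = 6.5480
L = ρ[1 − (K+1)ρ^K + Kρ^(K+1)] / [(1−ρ)(1−ρ^(K+1))]
Numerator: 6.5480·(1 − 6·12037.460323 + 5·78820.982199) = 2107669.528277
Denominator: (-5.5480)·(-78819.982199) = 437291.244526
L = 2107669.528277/437291.244526 = 4.8198

Final: 4.8198
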